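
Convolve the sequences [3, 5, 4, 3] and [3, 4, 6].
y[0] = 3×3 = 9; y[1] = 3×4 + 5×3 = 27; y[2] = 3×6 + 5×4 + 4×3 = 50; y[3] = 5×6 + 4×4 + 3×3 = 55; y[4] = 4×6 + 3×4 = 36; y[5] = 3×6 = 18

[9, 27, 50, 55, 36, 18]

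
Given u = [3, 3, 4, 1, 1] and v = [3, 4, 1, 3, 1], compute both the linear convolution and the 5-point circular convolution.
Linear: y_lin[0] = 3×3 = 9; y_lin[1] = 3×4 + 3×3 = 21; y_lin[2] = 3×1 + 3×4 + 4×3 = 27; y_lin[3] = 3×3 + 3×1 + 4×4 + 1×3 = 31; y_lin[4] = 3×1 + 3×3 + 4×1 + 1×4 + 1×3 = 23; y_lin[5] = 3×1 + 4×3 + 1×1 + 1×4 = 20; y_lin[6] = 4×1 + 1×3 + 1×1 = 8; y_lin[7] = 1×1 + 1×3 = 4; y_lin[8] = 1×1 = 1 → [9, 21, 27, 31, 23, 20, 8, 4, 1]. Circular (length 5): y[0] = 3×3 + 3×1 + 4×3 + 1×1 + 1×4 = 29; y[1] = 3×4 + 3×3 + 4×1 + 1×3 + 1×1 = 29; y[2] = 3×1 + 3×4 + 4×3 + 1×1 + 1×3 = 31; y[3] = 3×3 + 3×1 + 4×4 + 1×3 + 1×1 = 32; y[4] = 3×1 + 3×3 + 4×1 + 1×4 + 1×3 = 23 → [29, 29, 31, 32, 23]

Linear: [9, 21, 27, 31, 23, 20, 8, 4, 1], Circular: [29, 29, 31, 32, 23]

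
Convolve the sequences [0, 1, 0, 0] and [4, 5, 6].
y[0] = 0×4 = 0; y[1] = 0×5 + 1×4 = 4; y[2] = 0×6 + 1×5 + 0×4 = 5; y[3] = 1×6 + 0×5 + 0×4 = 6; y[4] = 0×6 + 0×5 = 0; y[5] = 0×6 = 0

[0, 4, 5, 6, 0, 0]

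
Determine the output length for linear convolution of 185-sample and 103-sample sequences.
Linear/full convolution length: m + n - 1 = 185 + 103 - 1 = 287

287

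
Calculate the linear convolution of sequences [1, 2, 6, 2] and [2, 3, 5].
y[0] = 1×2 = 2; y[1] = 1×3 + 2×2 = 7; y[2] = 1×5 + 2×3 + 6×2 = 23; y[3] = 2×5 + 6×3 + 2×2 = 32; y[4] = 6×5 + 2×3 = 36; y[5] = 2×5 = 10

[2, 7, 23, 32, 36, 10]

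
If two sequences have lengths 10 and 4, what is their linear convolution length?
Linear/full convolution length: m + n - 1 = 10 + 4 - 1 = 13

13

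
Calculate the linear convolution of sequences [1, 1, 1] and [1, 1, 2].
y[0] = 1×1 = 1; y[1] = 1×1 + 1×1 = 2; y[2] = 1×2 + 1×1 + 1×1 = 4; y[3] = 1×2 + 1×1 = 3; y[4] = 1×2 = 2

[1, 2, 4, 3, 2]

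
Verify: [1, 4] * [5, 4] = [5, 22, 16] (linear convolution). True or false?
Recompute linear convolution of [1, 4] and [5, 4]: y[0] = 1×5 = 5; y[1] = 1×4 + 4×5 = 24; y[2] = 4×4 = 16 → [5, 24, 16]. Compare to given [5, 22, 16]: they differ at index 1: given 22, correct 24, so answer: No

No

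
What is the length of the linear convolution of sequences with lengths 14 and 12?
Linear/full convolution length: m + n - 1 = 14 + 12 - 1 = 25

25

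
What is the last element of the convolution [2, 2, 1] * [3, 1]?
Use y[k] = Σ_i a[i]·b[k-i] at k=3. y[3] = 1×1 = 1

1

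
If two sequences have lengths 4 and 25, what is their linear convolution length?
Linear/full convolution length: m + n - 1 = 4 + 25 - 1 = 28

28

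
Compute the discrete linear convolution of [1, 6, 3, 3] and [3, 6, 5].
y[0] = 1×3 = 3; y[1] = 1×6 + 6×3 = 24; y[2] = 1×5 + 6×6 + 3×3 = 50; y[3] = 6×5 + 3×6 + 3×3 = 57; y[4] = 3×5 + 3×6 = 33; y[5] = 3×5 = 15

[3, 24, 50, 57, 33, 15]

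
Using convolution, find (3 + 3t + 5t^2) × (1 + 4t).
Ascending coefficients: a = [3, 3, 5], b = [1, 4]. c[0] = 3×1 = 3; c[1] = 3×4 + 3×1 = 15; c[2] = 3×4 + 5×1 = 17; c[3] = 5×4 = 20. Result coefficients: [3, 15, 17, 20] → 3 + 15t + 17t^2 + 20t^3

3 + 15t + 17t^2 + 20t^3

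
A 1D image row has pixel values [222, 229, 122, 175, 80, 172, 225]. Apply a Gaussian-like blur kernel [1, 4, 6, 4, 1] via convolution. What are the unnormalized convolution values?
Convolve image row [222, 229, 122, 175, 80, 172, 225] with kernel [1, 4, 6, 4, 1]: y[0] = 222×1 = 222; y[1] = 222×4 + 229×1 = 1117; y[2] = 222×6 + 229×4 + 122×1 = 2370; y[3] = 222×4 + 229×6 + 122×4 + 175×1 = 2925; y[4] = 222×1 + 229×4 + 122×6 + 175×4 + 80×1 = 2650; y[5] = 229×1 + 122×4 + 175×6 + 80×4 + 172×1 = 2259; y[6] = 122×1 + 175×4 + 80×6 + 172×4 + 225×1 = 2215; y[7] = 175×1 + 80×4 + 172×6 + 225×4 = 2427; y[8] = 80×1 + 172×4 + 225×6 = 2118; y[9] = 172×1 + 225×4 = 1072; y[10] = 225×1 = 225 → [222, 1117, 2370, 2925, 2650, 2259, 2215, 2427, 2118, 1072, 225]. Normalization factor = sum(kernel) = 16.

[222, 1117, 2370, 2925, 2650, 2259, 2215, 2427, 2118, 1072, 225]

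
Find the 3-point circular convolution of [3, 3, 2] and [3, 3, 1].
Use y[k] = Σ_j a[j]·b[(k-j) mod 3]. y[0] = 3×3 + 3×1 + 2×3 = 18; y[1] = 3×3 + 3×3 + 2×1 = 20; y[2] = 3×1 + 3×3 + 2×3 = 18. Result: [18, 20, 18]

[18, 20, 18]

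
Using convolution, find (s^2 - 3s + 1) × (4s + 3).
Ascending coefficients: a = [1, -3, 1], b = [3, 4]. c[0] = 1×3 = 3; c[1] = 1×4 + -3×3 = -5; c[2] = -3×4 + 1×3 = -9; c[3] = 1×4 = 4. Result coefficients: [3, -5, -9, 4] → 4s^3 - 9s^2 - 5s + 3

4s^3 - 9s^2 - 5s + 3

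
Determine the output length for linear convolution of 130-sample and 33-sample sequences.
Linear/full convolution length: m + n - 1 = 130 + 33 - 1 = 162

162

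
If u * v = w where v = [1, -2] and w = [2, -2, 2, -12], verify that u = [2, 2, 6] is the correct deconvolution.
Forward-compute [2, 2, 6] * [1, -2]: w[0] = 2×1 = 2; w[1] = 2×-2 + 2×1 = -2; w[2] = 2×-2 + 6×1 = 2; w[3] = 6×-2 = -12 → [2, -2, 2, -12]. Matches given w = [2, -2, 2, -12], so verified.

Verified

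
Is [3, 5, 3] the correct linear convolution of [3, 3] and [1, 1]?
Recompute linear convolution of [3, 3] and [1, 1]: y[0] = 3×1 = 3; y[1] = 3×1 + 3×1 = 6; y[2] = 3×1 = 3 → [3, 6, 3]. Compare to given [3, 5, 3]: they differ at index 1: given 5, correct 6, so answer: No

No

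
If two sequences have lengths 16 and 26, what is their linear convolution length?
Linear/full convolution length: m + n - 1 = 16 + 26 - 1 = 41

41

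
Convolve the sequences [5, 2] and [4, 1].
y[0] = 5×4 = 20; y[1] = 5×1 + 2×4 = 13; y[2] = 2×1 = 2

[20, 13, 2]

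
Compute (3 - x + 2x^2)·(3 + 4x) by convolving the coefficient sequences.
Ascending coefficients: a = [3, -1, 2], b = [3, 4]. c[0] = 3×3 = 9; c[1] = 3×4 + -1×3 = 9; c[2] = -1×4 + 2×3 = 2; c[3] = 2×4 = 8. Result coefficients: [9, 9, 2, 8] → 9 + 9x + 2x^2 + 8x^3

9 + 9x + 2x^2 + 8x^3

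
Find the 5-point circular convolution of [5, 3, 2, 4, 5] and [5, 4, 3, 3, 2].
Use y[k] = Σ_j f[j]·g[(k-j) mod 5]. y[0] = 5×5 + 3×2 + 2×3 + 4×3 + 5×4 = 69; y[1] = 5×4 + 3×5 + 2×2 + 4×3 + 5×3 = 66; y[2] = 5×3 + 3×4 + 2×5 + 4×2 + 5×3 = 60; y[3] = 5×3 + 3×3 + 2×4 + 4×5 + 5×2 = 62; y[4] = 5×2 + 3×3 + 2×3 + 4×4 + 5×5 = 66. Result: [69, 66, 60, 62, 66]

[69, 66, 60, 62, 66]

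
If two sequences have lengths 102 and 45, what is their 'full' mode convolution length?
Linear/full convolution length: m + n - 1 = 102 + 45 - 1 = 146

146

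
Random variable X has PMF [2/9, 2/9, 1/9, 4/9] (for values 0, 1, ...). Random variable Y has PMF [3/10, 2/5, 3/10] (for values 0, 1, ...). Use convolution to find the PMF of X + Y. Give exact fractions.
P(X+Y=k) = Σ_i P(X=i)·P(Y=k-i) — a convolution of [2/9, 2/9, 1/9, 4/9] and [3/10, 2/5, 3/10]. P(X+Y=0) = (2/9)×(3/10) = 1/15; P(X+Y=1) = (2/9)×(2/5) + (2/9)×(3/10) = 4/45 + 1/15 = 7/45; P(X+Y=2) = (2/9)×(3/10) + (2/9)×(2/5) + (1/9)×(3/10) = 1/15 + 4/45 + 1/30 = 17/90; P(X+Y=3) = (2/9)×(3/10) + (1/9)×(2/5) + (4/9)×(3/10) = 1/15 + 2/45 + 2/15 = 11/45; P(X+Y=4) = (1/9)×(3/10) + (4/9)×(2/5) = 1/30 + 8/45 = 19/90; P(X+Y=5) = (4/9)×(3/10) = 2/15. PMF: [1/15, 7/45, 17/90, 11/45, 19/90, 2/15] (sums to 1 ✓)

[1/15, 7/45, 17/90, 11/45, 19/90, 2/15]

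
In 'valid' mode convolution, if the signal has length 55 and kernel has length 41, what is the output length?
'Valid' mode counts only positions where the kernel fully overlaps the signal: m - n + 1 = 55 - 41 + 1 = 15

15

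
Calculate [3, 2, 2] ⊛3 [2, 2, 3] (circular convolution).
Use y[k] = Σ_j a[j]·b[(k-j) mod 3]. y[0] = 3×2 + 2×3 + 2×2 = 16; y[1] = 3×2 + 2×2 + 2×3 = 16; y[2] = 3×3 + 2×2 + 2×2 = 17. Result: [16, 16, 17]

[16, 16, 17]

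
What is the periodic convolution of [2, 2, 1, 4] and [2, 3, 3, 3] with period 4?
Use y[k] = Σ_j f[j]·g[(k-j) mod 4]. y[0] = 2×2 + 2×3 + 1×3 + 4×3 = 25; y[1] = 2×3 + 2×2 + 1×3 + 4×3 = 25; y[2] = 2×3 + 2×3 + 1×2 + 4×3 = 26; y[3] = 2×3 + 2×3 + 1×3 + 4×2 = 23. Result: [25, 25, 26, 23]

[25, 25, 26, 23]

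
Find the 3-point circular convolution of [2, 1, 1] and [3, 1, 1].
Use y[k] = Σ_j x[j]·h[(k-j) mod 3]. y[0] = 2×3 + 1×1 + 1×1 = 8; y[1] = 2×1 + 1×3 + 1×1 = 6; y[2] = 2×1 + 1×1 + 1×3 = 6. Result: [8, 6, 6]

[8, 6, 6]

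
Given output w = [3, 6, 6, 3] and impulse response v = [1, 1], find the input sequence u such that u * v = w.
Deconvolve w=[3, 6, 6, 3] by v=[1, 1]. Since v[0]=1, solve forward: u[0] = w[0] / 1 = 3; u[1] = (w[1] - 3×1) / 1 = 3; u[2] = (w[2] - 3×1) / 1 = 3. So u = [3, 3, 3]. Check by forward convolution: w[0] = 3×1 = 3; w[1] = 3×1 + 3×1 = 6; w[2] = 3×1 + 3×1 = 6; w[3] = 3×1 = 3

[3, 3, 3]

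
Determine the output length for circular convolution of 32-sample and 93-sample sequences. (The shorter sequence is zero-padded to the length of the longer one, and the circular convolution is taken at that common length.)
Circular convolution (zero-padding the shorter input) has length max(m, n) = max(32, 93) = 93

93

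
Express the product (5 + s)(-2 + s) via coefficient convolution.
Ascending coefficients: a = [5, 1], b = [-2, 1]. c[0] = 5×-2 = -10; c[1] = 5×1 + 1×-2 = 3; c[2] = 1×1 = 1. Result coefficients: [-10, 3, 1] → -10 + 3s + s^2

-10 + 3s + s^2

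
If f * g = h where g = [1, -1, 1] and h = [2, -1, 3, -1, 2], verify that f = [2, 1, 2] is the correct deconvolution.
Forward-compute [2, 1, 2] * [1, -1, 1]: h[0] = 2×1 = 2; h[1] = 2×-1 + 1×1 = -1; h[2] = 2×1 + 1×-1 + 2×1 = 3; h[3] = 1×1 + 2×-1 = -1; h[4] = 2×1 = 2 → [2, -1, 3, -1, 2]. Matches given h = [2, -1, 3, -1, 2], so verified.

Verified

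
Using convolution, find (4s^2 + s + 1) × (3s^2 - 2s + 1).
Ascending coefficients: a = [1, 1, 4], b = [1, -2, 3]. c[0] = 1×1 = 1; c[1] = 1×-2 + 1×1 = -1; c[2] = 1×3 + 1×-2 + 4×1 = 5; c[3] = 1×3 + 4×-2 = -5; c[4] = 4×3 = 12. Result coefficients: [1, -1, 5, -5, 12] → 12s^4 - 5s^3 + 5s^2 - s + 1

12s^4 - 5s^3 + 5s^2 - s + 1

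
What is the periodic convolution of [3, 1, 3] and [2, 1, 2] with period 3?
Use y[k] = Σ_j u[j]·v[(k-j) mod 3]. y[0] = 3×2 + 1×2 + 3×1 = 11; y[1] = 3×1 + 1×2 + 3×2 = 11; y[2] = 3×2 + 1×1 + 3×2 = 13. Result: [11, 11, 13]

[11, 11, 13]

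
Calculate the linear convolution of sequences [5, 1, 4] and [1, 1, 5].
y[0] = 5×1 = 5; y[1] = 5×1 + 1×1 = 6; y[2] = 5×5 + 1×1 + 4×1 = 30; y[3] = 1×5 + 4×1 = 9; y[4] = 4×5 = 20

[5, 6, 30, 9, 20]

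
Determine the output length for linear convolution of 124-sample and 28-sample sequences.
Linear/full convolution length: m + n - 1 = 124 + 28 - 1 = 151

151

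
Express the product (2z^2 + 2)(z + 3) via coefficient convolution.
Ascending coefficients: a = [2, 0, 2], b = [3, 1]. c[0] = 2×3 = 6; c[1] = 2×1 + 0×3 = 2; c[2] = 0×1 + 2×3 = 6; c[3] = 2×1 = 2. Result coefficients: [6, 2, 6, 2] → 2z^3 + 6z^2 + 2z + 6

2z^3 + 6z^2 + 2z + 6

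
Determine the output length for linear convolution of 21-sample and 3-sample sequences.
Linear/full convolution length: m + n - 1 = 21 + 3 - 1 = 23

23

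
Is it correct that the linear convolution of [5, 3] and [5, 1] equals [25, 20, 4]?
Recompute linear convolution of [5, 3] and [5, 1]: y[0] = 5×5 = 25; y[1] = 5×1 + 3×5 = 20; y[2] = 3×1 = 3 → [25, 20, 3]. Compare to given [25, 20, 4]: they differ at index 2: given 4, correct 3, so answer: No

No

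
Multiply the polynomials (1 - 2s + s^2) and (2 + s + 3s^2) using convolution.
Ascending coefficients: a = [1, -2, 1], b = [2, 1, 3]. c[0] = 1×2 = 2; c[1] = 1×1 + -2×2 = -3; c[2] = 1×3 + -2×1 + 1×2 = 3; c[3] = -2×3 + 1×1 = -5; c[4] = 1×3 = 3. Result coefficients: [2, -3, 3, -5, 3] → 2 - 3s + 3s^2 - 5s^3 + 3s^4

2 - 3s + 3s^2 - 5s^3 + 3s^4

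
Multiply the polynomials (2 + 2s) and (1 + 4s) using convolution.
Ascending coefficients: a = [2, 2], b = [1, 4]. c[0] = 2×1 = 2; c[1] = 2×4 + 2×1 = 10; c[2] = 2×4 = 8. Result coefficients: [2, 10, 8] → 2 + 10s + 8s^2

2 + 10s + 8s^2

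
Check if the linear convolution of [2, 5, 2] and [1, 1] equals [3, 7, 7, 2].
Recompute linear convolution of [2, 5, 2] and [1, 1]: y[0] = 2×1 = 2; y[1] = 2×1 + 5×1 = 7; y[2] = 5×1 + 2×1 = 7; y[3] = 2×1 = 2 → [2, 7, 7, 2]. Compare to given [3, 7, 7, 2]: they differ at index 0: given 3, correct 2, so answer: No

No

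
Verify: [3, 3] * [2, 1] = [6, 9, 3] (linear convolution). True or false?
Recompute linear convolution of [3, 3] and [2, 1]: y[0] = 3×2 = 6; y[1] = 3×1 + 3×2 = 9; y[2] = 3×1 = 3 → [6, 9, 3]. Given [6, 9, 3] matches, so answer: Yes

Yes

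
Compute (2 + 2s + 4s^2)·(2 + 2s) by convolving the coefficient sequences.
Ascending coefficients: a = [2, 2, 4], b = [2, 2]. c[0] = 2×2 = 4; c[1] = 2×2 + 2×2 = 8; c[2] = 2×2 + 4×2 = 12; c[3] = 4×2 = 8. Result coefficients: [4, 8, 12, 8] → 4 + 8s + 12s^2 + 8s^3

4 + 8s + 12s^2 + 8s^3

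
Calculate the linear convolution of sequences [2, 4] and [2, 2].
y[0] = 2×2 = 4; y[1] = 2×2 + 4×2 = 12; y[2] = 4×2 = 8

[4, 12, 8]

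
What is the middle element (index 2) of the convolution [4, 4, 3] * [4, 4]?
Use y[k] = Σ_i a[i]·b[k-i] at k=2. y[2] = 4×4 + 3×4 = 28

28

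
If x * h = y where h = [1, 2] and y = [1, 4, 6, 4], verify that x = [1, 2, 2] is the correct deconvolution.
Forward-compute [1, 2, 2] * [1, 2]: y[0] = 1×1 = 1; y[1] = 1×2 + 2×1 = 4; y[2] = 2×2 + 2×1 = 6; y[3] = 2×2 = 4 → [1, 4, 6, 4]. Matches given y = [1, 4, 6, 4], so verified.

Verified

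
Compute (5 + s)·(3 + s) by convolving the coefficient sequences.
Ascending coefficients: a = [5, 1], b = [3, 1]. c[0] = 5×3 = 15; c[1] = 5×1 + 1×3 = 8; c[2] = 1×1 = 1. Result coefficients: [15, 8, 1] → 15 + 8s + s^2

15 + 8s + s^2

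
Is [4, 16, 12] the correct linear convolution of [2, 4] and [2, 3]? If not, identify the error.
Recompute linear convolution of [2, 4] and [2, 3]: y[0] = 2×2 = 4; y[1] = 2×3 + 4×2 = 14; y[2] = 4×3 = 12 → [4, 14, 12]. Compare to given [4, 16, 12]: they differ at index 1: given 16, correct 14, so answer: No

No. Error at index 1: given 16, correct 14.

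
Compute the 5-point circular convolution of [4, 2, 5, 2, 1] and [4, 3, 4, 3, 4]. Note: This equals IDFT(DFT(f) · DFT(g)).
Either evaluate y[k] = Σ_j f[j]·g[(k-j) mod 5] directly, or use IDFT(DFT(f) · DFT(g)). y[0] = 4×4 + 2×4 + 5×3 + 2×4 + 1×3 = 50; y[1] = 4×3 + 2×4 + 5×4 + 2×3 + 1×4 = 50; y[2] = 4×4 + 2×3 + 5×4 + 2×4 + 1×3 = 53; y[3] = 4×3 + 2×4 + 5×3 + 2×4 + 1×4 = 47; y[4] = 4×4 + 2×3 + 5×4 + 2×3 + 1×4 = 52. Result: [50, 50, 53, 47, 52]

[50, 50, 53, 47, 52]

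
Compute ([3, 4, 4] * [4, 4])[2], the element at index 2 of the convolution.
Use y[k] = Σ_i a[i]·b[k-i] at k=2. y[2] = 4×4 + 4×4 = 32

32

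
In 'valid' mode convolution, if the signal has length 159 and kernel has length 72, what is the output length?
'Valid' mode counts only positions where the kernel fully overlaps the signal: m - n + 1 = 159 - 72 + 1 = 88

88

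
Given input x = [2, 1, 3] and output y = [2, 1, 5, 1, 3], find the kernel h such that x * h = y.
Output length 5 = len(x) + len(h) - 1 ⇒ len(h) = 3. Solve h forward using h[k] = (y[k] - Σ_{i≥1} x[i]·h[k-i]) / x[0]: h[0] = y[0] / x[0] = 2 / 2 = 1; h[1] = (y[1] - 1×1) / x[0] = (1 - 1×1) / 2 = 0; h[2] = (y[2] - 1×0 - 3×1) / x[0] = (5 - 1×0 - 3×1) / 2 = 1. So h = [1, 0, 1]. Forward-check [2, 1, 3] * [1, 0, 1]: y[0] = 2×1 = 2; y[1] = 2×0 + 1×1 = 1; y[2] = 2×1 + 1×0 + 3×1 = 5; y[3] = 1×1 + 3×0 = 1; y[4] = 3×1 = 3 → [2, 1, 5, 1, 3] ✓

[1, 0, 1]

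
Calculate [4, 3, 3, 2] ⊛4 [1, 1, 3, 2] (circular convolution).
Use y[k] = Σ_j s[j]·t[(k-j) mod 4]. y[0] = 4×1 + 3×2 + 3×3 + 2×1 = 21; y[1] = 4×1 + 3×1 + 3×2 + 2×3 = 19; y[2] = 4×3 + 3×1 + 3×1 + 2×2 = 22; y[3] = 4×2 + 3×3 + 3×1 + 2×1 = 22. Result: [21, 19, 22, 22]

[21, 19, 22, 22]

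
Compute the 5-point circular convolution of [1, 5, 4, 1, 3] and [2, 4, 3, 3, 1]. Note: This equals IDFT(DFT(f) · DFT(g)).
Either evaluate y[k] = Σ_j f[j]·g[(k-j) mod 5] directly, or use IDFT(DFT(f) · DFT(g)). y[0] = 1×2 + 5×1 + 4×3 + 1×3 + 3×4 = 34; y[1] = 1×4 + 5×2 + 4×1 + 1×3 + 3×3 = 30; y[2] = 1×3 + 5×4 + 4×2 + 1×1 + 3×3 = 41; y[3] = 1×3 + 5×3 + 4×4 + 1×2 + 3×1 = 39; y[4] = 1×1 + 5×3 + 4×3 + 1×4 + 3×2 = 38. Result: [34, 30, 41, 39, 38]

[34, 30, 41, 39, 38]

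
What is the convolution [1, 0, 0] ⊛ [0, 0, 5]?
y[0] = 1×0 = 0; y[1] = 1×0 + 0×0 = 0; y[2] = 1×5 + 0×0 + 0×0 = 5; y[3] = 0×5 + 0×0 = 0; y[4] = 0×5 = 0

[0, 0, 5, 0, 0]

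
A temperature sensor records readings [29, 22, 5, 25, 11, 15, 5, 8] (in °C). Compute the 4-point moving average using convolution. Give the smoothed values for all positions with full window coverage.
4-point moving average kernel = [1, 1, 1, 1]. Apply in 'valid' mode (full window coverage): avg[0] = (29 + 22 + 5 + 25) / 4 = 20.25; avg[1] = (22 + 5 + 25 + 11) / 4 = 15.75; avg[2] = (5 + 25 + 11 + 15) / 4 = 14.0; avg[3] = (25 + 11 + 15 + 5) / 4 = 14.0; avg[4] = (11 + 15 + 5 + 8) / 4 = 9.75. Smoothed values: [20.25, 15.75, 14.0, 14.0, 9.75]

[20.25, 15.75, 14.0, 14.0, 9.75]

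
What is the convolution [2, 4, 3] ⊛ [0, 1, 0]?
y[0] = 2×0 = 0; y[1] = 2×1 + 4×0 = 2; y[2] = 2×0 + 4×1 + 3×0 = 4; y[3] = 4×0 + 3×1 = 3; y[4] = 3×0 = 0

[0, 2, 4, 3, 0]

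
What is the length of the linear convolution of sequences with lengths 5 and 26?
Linear/full convolution length: m + n - 1 = 5 + 26 - 1 = 30

30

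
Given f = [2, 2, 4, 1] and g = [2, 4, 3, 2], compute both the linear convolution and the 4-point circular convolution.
Linear: y_lin[0] = 2×2 = 4; y_lin[1] = 2×4 + 2×2 = 12; y_lin[2] = 2×3 + 2×4 + 4×2 = 22; y_lin[3] = 2×2 + 2×3 + 4×4 + 1×2 = 28; y_lin[4] = 2×2 + 4×3 + 1×4 = 20; y_lin[5] = 4×2 + 1×3 = 11; y_lin[6] = 1×2 = 2 → [4, 12, 22, 28, 20, 11, 2]. Circular (length 4): y[0] = 2×2 + 2×2 + 4×3 + 1×4 = 24; y[1] = 2×4 + 2×2 + 4×2 + 1×3 = 23; y[2] = 2×3 + 2×4 + 4×2 + 1×2 = 24; y[3] = 2×2 + 2×3 + 4×4 + 1×2 = 28 → [24, 23, 24, 28]

Linear: [4, 12, 22, 28, 20, 11, 2], Circular: [24, 23, 24, 28]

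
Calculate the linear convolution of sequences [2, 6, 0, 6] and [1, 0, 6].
y[0] = 2×1 = 2; y[1] = 2×0 + 6×1 = 6; y[2] = 2×6 + 6×0 + 0×1 = 12; y[3] = 6×6 + 0×0 + 6×1 = 42; y[4] = 0×6 + 6×0 = 0; y[5] = 6×6 = 36

[2, 6, 12, 42, 0, 36]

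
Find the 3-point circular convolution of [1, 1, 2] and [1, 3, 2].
Use y[k] = Σ_j u[j]·v[(k-j) mod 3]. y[0] = 1×1 + 1×2 + 2×3 = 9; y[1] = 1×3 + 1×1 + 2×2 = 8; y[2] = 1×2 + 1×3 + 2×1 = 7. Result: [9, 8, 7]

[9, 8, 7]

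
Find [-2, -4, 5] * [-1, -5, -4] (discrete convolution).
y[0] = -2×-1 = 2; y[1] = -2×-5 + -4×-1 = 14; y[2] = -2×-4 + -4×-5 + 5×-1 = 23; y[3] = -4×-4 + 5×-5 = -9; y[4] = 5×-4 = -20

[2, 14, 23, -9, -20]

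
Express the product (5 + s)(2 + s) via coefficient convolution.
Ascending coefficients: a = [5, 1], b = [2, 1]. c[0] = 5×2 = 10; c[1] = 5×1 + 1×2 = 7; c[2] = 1×1 = 1. Result coefficients: [10, 7, 1] → 10 + 7s + s^2

10 + 7s + s^2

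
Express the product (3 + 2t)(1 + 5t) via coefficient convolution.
Ascending coefficients: a = [3, 2], b = [1, 5]. c[0] = 3×1 = 3; c[1] = 3×5 + 2×1 = 17; c[2] = 2×5 = 10. Result coefficients: [3, 17, 10] → 3 + 17t + 10t^2

3 + 17t + 10t^2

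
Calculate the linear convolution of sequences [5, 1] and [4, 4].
y[0] = 5×4 = 20; y[1] = 5×4 + 1×4 = 24; y[2] = 1×4 = 4

[20, 24, 4]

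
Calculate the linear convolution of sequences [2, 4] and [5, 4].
y[0] = 2×5 = 10; y[1] = 2×4 + 4×5 = 28; y[2] = 4×4 = 16

[10, 28, 16]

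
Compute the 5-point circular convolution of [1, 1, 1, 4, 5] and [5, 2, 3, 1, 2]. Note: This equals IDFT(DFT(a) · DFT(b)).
Either evaluate y[k] = Σ_j a[j]·b[(k-j) mod 5] directly, or use IDFT(DFT(a) · DFT(b)). y[0] = 1×5 + 1×2 + 1×1 + 4×3 + 5×2 = 30; y[1] = 1×2 + 1×5 + 1×2 + 4×1 + 5×3 = 28; y[2] = 1×3 + 1×2 + 1×5 + 4×2 + 5×1 = 23; y[3] = 1×1 + 1×3 + 1×2 + 4×5 + 5×2 = 36; y[4] = 1×2 + 1×1 + 1×3 + 4×2 + 5×5 = 39. Result: [30, 28, 23, 36, 39]

[30, 28, 23, 36, 39]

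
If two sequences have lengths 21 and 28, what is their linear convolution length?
Linear/full convolution length: m + n - 1 = 21 + 28 - 1 = 48

48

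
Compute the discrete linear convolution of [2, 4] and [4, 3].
y[0] = 2×4 = 8; y[1] = 2×3 + 4×4 = 22; y[2] = 4×3 = 12

[8, 22, 12]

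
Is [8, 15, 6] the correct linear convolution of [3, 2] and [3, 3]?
Recompute linear convolution of [3, 2] and [3, 3]: y[0] = 3×3 = 9; y[1] = 3×3 + 2×3 = 15; y[2] = 2×3 = 6 → [9, 15, 6]. Compare to given [8, 15, 6]: they differ at index 0: given 8, correct 9, so answer: No

No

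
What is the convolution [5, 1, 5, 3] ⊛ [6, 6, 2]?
y[0] = 5×6 = 30; y[1] = 5×6 + 1×6 = 36; y[2] = 5×2 + 1×6 + 5×6 = 46; y[3] = 1×2 + 5×6 + 3×6 = 50; y[4] = 5×2 + 3×6 = 28; y[5] = 3×2 = 6

[30, 36, 46, 50, 28, 6]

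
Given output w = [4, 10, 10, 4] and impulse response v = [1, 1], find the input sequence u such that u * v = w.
Deconvolve w=[4, 10, 10, 4] by v=[1, 1]. Since v[0]=1, solve forward: u[0] = w[0] / 1 = 4; u[1] = (w[1] - 4×1) / 1 = 6; u[2] = (w[2] - 6×1) / 1 = 4. So u = [4, 6, 4]. Check by forward convolution: w[0] = 4×1 = 4; w[1] = 4×1 + 6×1 = 10; w[2] = 6×1 + 4×1 = 10; w[3] = 4×1 = 4

[4, 6, 4]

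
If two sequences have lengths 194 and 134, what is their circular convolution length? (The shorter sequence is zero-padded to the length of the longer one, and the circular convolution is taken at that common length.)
Circular convolution (zero-padding the shorter input) has length max(m, n) = max(194, 134) = 194

194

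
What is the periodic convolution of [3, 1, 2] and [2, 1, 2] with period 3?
Use y[k] = Σ_j u[j]·v[(k-j) mod 3]. y[0] = 3×2 + 1×2 + 2×1 = 10; y[1] = 3×1 + 1×2 + 2×2 = 9; y[2] = 3×2 + 1×1 + 2×2 = 11. Result: [10, 9, 11]

[10, 9, 11]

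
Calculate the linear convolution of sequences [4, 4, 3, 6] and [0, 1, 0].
y[0] = 4×0 = 0; y[1] = 4×1 + 4×0 = 4; y[2] = 4×0 + 4×1 + 3×0 = 4; y[3] = 4×0 + 3×1 + 6×0 = 3; y[4] = 3×0 + 6×1 = 6; y[5] = 6×0 = 0

[0, 4, 4, 3, 6, 0]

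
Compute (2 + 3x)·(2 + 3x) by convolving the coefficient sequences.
Ascending coefficients: a = [2, 3], b = [2, 3]. c[0] = 2×2 = 4; c[1] = 2×3 + 3×2 = 12; c[2] = 3×3 = 9. Result coefficients: [4, 12, 9] → 4 + 12x + 9x^2

4 + 12x + 9x^2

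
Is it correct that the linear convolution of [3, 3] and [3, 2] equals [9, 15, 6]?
Recompute linear convolution of [3, 3] and [3, 2]: y[0] = 3×3 = 9; y[1] = 3×2 + 3×3 = 15; y[2] = 3×2 = 6 → [9, 15, 6]. Given [9, 15, 6] matches, so answer: Yes

Yes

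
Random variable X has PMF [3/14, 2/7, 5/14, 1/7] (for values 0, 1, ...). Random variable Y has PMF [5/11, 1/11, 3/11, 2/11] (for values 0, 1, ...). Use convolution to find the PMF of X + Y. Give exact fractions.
P(X+Y=k) = Σ_i P(X=i)·P(Y=k-i) — a convolution of [3/14, 2/7, 5/14, 1/7] and [5/11, 1/11, 3/11, 2/11]. P(X+Y=0) = (3/14)×(5/11) = 15/154; P(X+Y=1) = (3/14)×(1/11) + (2/7)×(5/11) = 3/154 + 10/77 = 23/154; P(X+Y=2) = (3/14)×(3/11) + (2/7)×(1/11) + (5/14)×(5/11) = 9/154 + 2/77 + 25/154 = 19/77; P(X+Y=3) = (3/14)×(2/11) + (2/7)×(3/11) + (5/14)×(1/11) + (1/7)×(5/11) = 3/77 + 6/77 + 5/154 + 5/77 = 3/14; P(X+Y=4) = (2/7)×(2/11) + (5/14)×(3/11) + (1/7)×(1/11) = 4/77 + 15/154 + 1/77 = 25/154; P(X+Y=5) = (5/14)×(2/11) + (1/7)×(3/11) = 5/77 + 3/77 = 8/77; P(X+Y=6) = (1/7)×(2/11) = 2/77. PMF: [15/154, 23/154, 19/77, 3/14, 25/154, 8/77, 2/77] (sums to 1 ✓)

[15/154, 23/154, 19/77, 3/14, 25/154, 8/77, 2/77]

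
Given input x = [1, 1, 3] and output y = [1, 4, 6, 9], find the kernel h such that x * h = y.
Output length 4 = len(x) + len(h) - 1 ⇒ len(h) = 2. Solve h forward using h[k] = (y[k] - Σ_{i≥1} x[i]·h[k-i]) / x[0]: h[0] = y[0] / x[0] = 1 / 1 = 1; h[1] = (y[1] - 1×1) / x[0] = (4 - 1×1) / 1 = 3. So h = [1, 3]. Forward-check [1, 1, 3] * [1, 3]: y[0] = 1×1 = 1; y[1] = 1×3 + 1×1 = 4; y[2] = 1×3 + 3×1 = 6; y[3] = 3×3 = 9 → [1, 4, 6, 9] ✓

[1, 3]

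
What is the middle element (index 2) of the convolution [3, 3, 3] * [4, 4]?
Use y[k] = Σ_i a[i]·b[k-i] at k=2. y[2] = 3×4 + 3×4 = 24

24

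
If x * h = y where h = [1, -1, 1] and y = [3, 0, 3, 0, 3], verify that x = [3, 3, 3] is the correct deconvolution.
Forward-compute [3, 3, 3] * [1, -1, 1]: y[0] = 3×1 = 3; y[1] = 3×-1 + 3×1 = 0; y[2] = 3×1 + 3×-1 + 3×1 = 3; y[3] = 3×1 + 3×-1 = 0; y[4] = 3×1 = 3 → [3, 0, 3, 0, 3]. Matches given y = [3, 0, 3, 0, 3], so verified.

Verified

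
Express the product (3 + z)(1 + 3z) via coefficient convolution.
Ascending coefficients: a = [3, 1], b = [1, 3]. c[0] = 3×1 = 3; c[1] = 3×3 + 1×1 = 10; c[2] = 1×3 = 3. Result coefficients: [3, 10, 3] → 3 + 10z + 3z^2

3 + 10z + 3z^2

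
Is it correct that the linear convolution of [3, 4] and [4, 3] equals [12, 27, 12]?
Recompute linear convolution of [3, 4] and [4, 3]: y[0] = 3×4 = 12; y[1] = 3×3 + 4×4 = 25; y[2] = 4×3 = 12 → [12, 25, 12]. Compare to given [12, 27, 12]: they differ at index 1: given 27, correct 25, so answer: No

No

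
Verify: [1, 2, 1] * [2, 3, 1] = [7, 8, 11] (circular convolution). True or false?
Recompute circular convolution of [1, 2, 1] and [2, 3, 1]: y[0] = 1×2 + 2×1 + 1×3 = 7; y[1] = 1×3 + 2×2 + 1×1 = 8; y[2] = 1×1 + 2×3 + 1×2 = 9 → [7, 8, 9]. Compare to given [7, 8, 11]: they differ at index 2: given 11, correct 9, so answer: No

No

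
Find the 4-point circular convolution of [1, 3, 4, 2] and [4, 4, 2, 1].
Use y[k] = Σ_j a[j]·b[(k-j) mod 4]. y[0] = 1×4 + 3×1 + 4×2 + 2×4 = 23; y[1] = 1×4 + 3×4 + 4×1 + 2×2 = 24; y[2] = 1×2 + 3×4 + 4×4 + 2×1 = 32; y[3] = 1×1 + 3×2 + 4×4 + 2×4 = 31. Result: [23, 24, 32, 31]

[23, 24, 32, 31]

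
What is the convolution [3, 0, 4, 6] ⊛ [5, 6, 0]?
y[0] = 3×5 = 15; y[1] = 3×6 + 0×5 = 18; y[2] = 3×0 + 0×6 + 4×5 = 20; y[3] = 0×0 + 4×6 + 6×5 = 54; y[4] = 4×0 + 6×6 = 36; y[5] = 6×0 = 0

[15, 18, 20, 54, 36, 0]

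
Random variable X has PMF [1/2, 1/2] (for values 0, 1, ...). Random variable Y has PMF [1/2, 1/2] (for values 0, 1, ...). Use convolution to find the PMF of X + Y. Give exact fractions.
P(X+Y=k) = Σ_i P(X=i)·P(Y=k-i) — a convolution of [1/2, 1/2] and [1/2, 1/2]. P(X+Y=0) = (1/2)×(1/2) = 1/4; P(X+Y=1) = (1/2)×(1/2) + (1/2)×(1/2) = 1/4 + 1/4 = 1/2; P(X+Y=2) = (1/2)×(1/2) = 1/4. PMF: [1/4, 1/2, 1/4] (sums to 1 ✓)

[1/4, 1/2, 1/4]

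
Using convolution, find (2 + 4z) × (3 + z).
Ascending coefficients: a = [2, 4], b = [3, 1]. c[0] = 2×3 = 6; c[1] = 2×1 + 4×3 = 14; c[2] = 4×1 = 4. Result coefficients: [6, 14, 4] → 6 + 14z + 4z^2

6 + 14z + 4z^2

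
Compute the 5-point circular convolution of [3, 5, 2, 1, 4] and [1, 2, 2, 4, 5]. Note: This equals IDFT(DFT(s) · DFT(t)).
Either evaluate y[k] = Σ_j s[j]·t[(k-j) mod 5] directly, or use IDFT(DFT(s) · DFT(t)). y[0] = 3×1 + 5×5 + 2×4 + 1×2 + 4×2 = 46; y[1] = 3×2 + 5×1 + 2×5 + 1×4 + 4×2 = 33; y[2] = 3×2 + 5×2 + 2×1 + 1×5 + 4×4 = 39; y[3] = 3×4 + 5×2 + 2×2 + 1×1 + 4×5 = 47; y[4] = 3×5 + 5×4 + 2×2 + 1×2 + 4×1 = 45. Result: [46, 33, 39, 47, 45]

[46, 33, 39, 47, 45]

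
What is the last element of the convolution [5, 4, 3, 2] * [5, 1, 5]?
Use y[k] = Σ_i a[i]·b[k-i] at k=5. y[5] = 2×5 = 10

10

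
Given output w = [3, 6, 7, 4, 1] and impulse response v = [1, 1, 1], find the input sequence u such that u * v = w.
Deconvolve w=[3, 6, 7, 4, 1] by v=[1, 1, 1]. Since v[0]=1, solve forward: u[0] = w[0] / 1 = 3; u[1] = (w[1] - 3×1) / 1 = 3; u[2] = (w[2] - 3×1 - 3×1) / 1 = 1. So u = [3, 3, 1]. Check by forward convolution: w[0] = 3×1 = 3; w[1] = 3×1 + 3×1 = 6; w[2] = 3×1 + 3×1 + 1×1 = 7; w[3] = 3×1 + 1×1 = 4; w[4] = 1×1 = 1

[3, 3, 1]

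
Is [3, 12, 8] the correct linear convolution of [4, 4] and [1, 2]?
Recompute linear convolution of [4, 4] and [1, 2]: y[0] = 4×1 = 4; y[1] = 4×2 + 4×1 = 12; y[2] = 4×2 = 8 → [4, 12, 8]. Compare to given [3, 12, 8]: they differ at index 0: given 3, correct 4, so answer: No

No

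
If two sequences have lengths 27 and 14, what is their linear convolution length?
Linear/full convolution length: m + n - 1 = 27 + 14 - 1 = 40

40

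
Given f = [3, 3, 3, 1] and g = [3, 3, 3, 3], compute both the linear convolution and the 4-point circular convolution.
Linear: y_lin[0] = 3×3 = 9; y_lin[1] = 3×3 + 3×3 = 18; y_lin[2] = 3×3 + 3×3 + 3×3 = 27; y_lin[3] = 3×3 + 3×3 + 3×3 + 1×3 = 30; y_lin[4] = 3×3 + 3×3 + 1×3 = 21; y_lin[5] = 3×3 + 1×3 = 12; y_lin[6] = 1×3 = 3 → [9, 18, 27, 30, 21, 12, 3]. Circular (length 4): y[0] = 3×3 + 3×3 + 3×3 + 1×3 = 30; y[1] = 3×3 + 3×3 + 3×3 + 1×3 = 30; y[2] = 3×3 + 3×3 + 3×3 + 1×3 = 30; y[3] = 3×3 + 3×3 + 3×3 + 1×3 = 30 → [30, 30, 30, 30]

Linear: [9, 18, 27, 30, 21, 12, 3], Circular: [30, 30, 30, 30]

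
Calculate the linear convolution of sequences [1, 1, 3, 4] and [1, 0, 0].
y[0] = 1×1 = 1; y[1] = 1×0 + 1×1 = 1; y[2] = 1×0 + 1×0 + 3×1 = 3; y[3] = 1×0 + 3×0 + 4×1 = 4; y[4] = 3×0 + 4×0 = 0; y[5] = 4×0 = 0

[1, 1, 3, 4, 0, 0]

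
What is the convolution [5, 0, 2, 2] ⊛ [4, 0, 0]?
y[0] = 5×4 = 20; y[1] = 5×0 + 0×4 = 0; y[2] = 5×0 + 0×0 + 2×4 = 8; y[3] = 0×0 + 2×0 + 2×4 = 8; y[4] = 2×0 + 2×0 = 0; y[5] = 2×0 = 0

[20, 0, 8, 8, 0, 0]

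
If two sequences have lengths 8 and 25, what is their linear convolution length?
Linear/full convolution length: m + n - 1 = 8 + 25 - 1 = 32

32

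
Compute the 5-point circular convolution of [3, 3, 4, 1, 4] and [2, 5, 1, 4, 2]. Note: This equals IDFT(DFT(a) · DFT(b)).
Either evaluate y[k] = Σ_j a[j]·b[(k-j) mod 5] directly, or use IDFT(DFT(a) · DFT(b)). y[0] = 3×2 + 3×2 + 4×4 + 1×1 + 4×5 = 49; y[1] = 3×5 + 3×2 + 4×2 + 1×4 + 4×1 = 37; y[2] = 3×1 + 3×5 + 4×2 + 1×2 + 4×4 = 44; y[3] = 3×4 + 3×1 + 4×5 + 1×2 + 4×2 = 45; y[4] = 3×2 + 3×4 + 4×1 + 1×5 + 4×2 = 35. Result: [49, 37, 44, 45, 35]

[49, 37, 44, 45, 35]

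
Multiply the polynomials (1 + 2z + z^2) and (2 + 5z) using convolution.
Ascending coefficients: a = [1, 2, 1], b = [2, 5]. c[0] = 1×2 = 2; c[1] = 1×5 + 2×2 = 9; c[2] = 2×5 + 1×2 = 12; c[3] = 1×5 = 5. Result coefficients: [2, 9, 12, 5] → 2 + 9z + 12z^2 + 5z^3

2 + 9z + 12z^2 + 5z^3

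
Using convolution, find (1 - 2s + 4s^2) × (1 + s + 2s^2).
Ascending coefficients: a = [1, -2, 4], b = [1, 1, 2]. c[0] = 1×1 = 1; c[1] = 1×1 + -2×1 = -1; c[2] = 1×2 + -2×1 + 4×1 = 4; c[3] = -2×2 + 4×1 = 0; c[4] = 4×2 = 8. Result coefficients: [1, -1, 4, 0, 8] → 1 - s + 4s^2 + 8s^4

1 - s + 4s^2 + 8s^4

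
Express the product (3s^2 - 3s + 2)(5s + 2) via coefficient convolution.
Ascending coefficients: a = [2, -3, 3], b = [2, 5]. c[0] = 2×2 = 4; c[1] = 2×5 + -3×2 = 4; c[2] = -3×5 + 3×2 = -9; c[3] = 3×5 = 15. Result coefficients: [4, 4, -9, 15] → 15s^3 - 9s^2 + 4s + 4

15s^3 - 9s^2 + 4s + 4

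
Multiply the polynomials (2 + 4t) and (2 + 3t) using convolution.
Ascending coefficients: a = [2, 4], b = [2, 3]. c[0] = 2×2 = 4; c[1] = 2×3 + 4×2 = 14; c[2] = 4×3 = 12. Result coefficients: [4, 14, 12] → 4 + 14t + 12t^2

4 + 14t + 12t^2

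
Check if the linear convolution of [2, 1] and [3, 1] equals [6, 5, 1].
Recompute linear convolution of [2, 1] and [3, 1]: y[0] = 2×3 = 6; y[1] = 2×1 + 1×3 = 5; y[2] = 1×1 = 1 → [6, 5, 1]. Given [6, 5, 1] matches, so answer: Yes

Yes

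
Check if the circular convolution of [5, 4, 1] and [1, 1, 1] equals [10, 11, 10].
Recompute circular convolution of [5, 4, 1] and [1, 1, 1]: y[0] = 5×1 + 4×1 + 1×1 = 10; y[1] = 5×1 + 4×1 + 1×1 = 10; y[2] = 5×1 + 4×1 + 1×1 = 10 → [10, 10, 10]. Compare to given [10, 11, 10]: they differ at index 1: given 11, correct 10, so answer: No

No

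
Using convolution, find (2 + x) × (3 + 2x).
Ascending coefficients: a = [2, 1], b = [3, 2]. c[0] = 2×3 = 6; c[1] = 2×2 + 1×3 = 7; c[2] = 1×2 = 2. Result coefficients: [6, 7, 2] → 6 + 7x + 2x^2

6 + 7x + 2x^2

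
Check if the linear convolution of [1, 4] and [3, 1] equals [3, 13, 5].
Recompute linear convolution of [1, 4] and [3, 1]: y[0] = 1×3 = 3; y[1] = 1×1 + 4×3 = 13; y[2] = 4×1 = 4 → [3, 13, 4]. Compare to given [3, 13, 5]: they differ at index 2: given 5, correct 4, so answer: No

No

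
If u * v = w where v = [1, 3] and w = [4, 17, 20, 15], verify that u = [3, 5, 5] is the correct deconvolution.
Forward-compute [3, 5, 5] * [1, 3]: w[0] = 3×1 = 3; w[1] = 3×3 + 5×1 = 14; w[2] = 5×3 + 5×1 = 20; w[3] = 5×3 = 15 → [3, 14, 20, 15]. Does not match given w = [4, 17, 20, 15].

Not verified. [3, 5, 5] * [1, 3] = [3, 14, 20, 15], which differs from [4, 17, 20, 15] at index 0.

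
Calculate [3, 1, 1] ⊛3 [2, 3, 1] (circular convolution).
Use y[k] = Σ_j a[j]·b[(k-j) mod 3]. y[0] = 3×2 + 1×1 + 1×3 = 10; y[1] = 3×3 + 1×2 + 1×1 = 12; y[2] = 3×1 + 1×3 + 1×2 = 8. Result: [10, 12, 8]

[10, 12, 8]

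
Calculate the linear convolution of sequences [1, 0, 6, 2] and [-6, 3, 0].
y[0] = 1×-6 = -6; y[1] = 1×3 + 0×-6 = 3; y[2] = 1×0 + 0×3 + 6×-6 = -36; y[3] = 0×0 + 6×3 + 2×-6 = 6; y[4] = 6×0 + 2×3 = 6; y[5] = 2×0 = 0

[-6, 3, -36, 6, 6, 0]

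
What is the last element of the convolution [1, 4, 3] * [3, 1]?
Use y[k] = Σ_i a[i]·b[k-i] at k=3. y[3] = 3×1 = 3

3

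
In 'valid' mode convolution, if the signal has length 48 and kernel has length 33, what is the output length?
'Valid' mode counts only positions where the kernel fully overlaps the signal: m - n + 1 = 48 - 33 + 1 = 16

16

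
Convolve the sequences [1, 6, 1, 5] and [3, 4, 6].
y[0] = 1×3 = 3; y[1] = 1×4 + 6×3 = 22; y[2] = 1×6 + 6×4 + 1×3 = 33; y[3] = 6×6 + 1×4 + 5×3 = 55; y[4] = 1×6 + 5×4 = 26; y[5] = 5×6 = 30

[3, 22, 33, 55, 26, 30]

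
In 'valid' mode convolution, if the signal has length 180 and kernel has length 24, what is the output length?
'Valid' mode counts only positions where the kernel fully overlaps the signal: m - n + 1 = 180 - 24 + 1 = 157

157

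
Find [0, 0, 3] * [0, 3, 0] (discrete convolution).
y[0] = 0×0 = 0; y[1] = 0×3 + 0×0 = 0; y[2] = 0×0 + 0×3 + 3×0 = 0; y[3] = 0×0 + 3×3 = 9; y[4] = 3×0 = 0

[0, 0, 0, 9, 0]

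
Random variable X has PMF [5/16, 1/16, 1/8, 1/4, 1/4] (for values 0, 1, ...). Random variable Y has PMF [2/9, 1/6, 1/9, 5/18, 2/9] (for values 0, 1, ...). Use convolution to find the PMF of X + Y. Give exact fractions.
P(X+Y=k) = Σ_i P(X=i)·P(Y=k-i) — a convolution of [5/16, 1/16, 1/8, 1/4, 1/4] and [2/9, 1/6, 1/9, 5/18, 2/9]. P(X+Y=0) = (5/16)×(2/9) = 5/72; P(X+Y=1) = (5/16)×(1/6) + (1/16)×(2/9) = 5/96 + 1/72 = 19/288; P(X+Y=2) = (5/16)×(1/9) + (1/16)×(1/6) + (1/8)×(2/9) = 5/144 + 1/96 + 1/36 = 7/96; P(X+Y=3) = (5/16)×(5/18) + (1/16)×(1/9) + (1/8)×(1/6) + (1/4)×(2/9) = 25/288 + 1/144 + 1/48 + 1/18 = 49/288; P(X+Y=4) = (5/16)×(2/9) + (1/16)×(5/18) + (1/8)×(1/9) + (1/4)×(1/6) + (1/4)×(2/9) = 5/72 + 5/288 + 1/72 + 1/24 + 1/18 = 19/96; P(X+Y=5) = (1/16)×(2/9) + (1/8)×(5/18) + (1/4)×(1/9) + (1/4)×(1/6) = 1/72 + 5/144 + 1/36 + 1/24 = 17/144; P(X+Y=6) = (1/8)×(2/9) + (1/4)×(5/18) + (1/4)×(1/9) = 1/36 + 5/72 + 1/36 = 1/8; P(X+Y=7) = (1/4)×(2/9) + (1/4)×(5/18) = 1/18 + 5/72 = 1/8; P(X+Y=8) = (1/4)×(2/9) = 1/18. PMF: [5/72, 19/288, 7/96, 49/288, 19/96, 17/144, 1/8, 1/8, 1/18] (sums to 1 ✓)

[5/72, 19/288, 7/96, 49/288, 19/96, 17/144, 1/8, 1/8, 1/18]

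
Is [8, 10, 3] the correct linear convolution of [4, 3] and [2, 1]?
Recompute linear convolution of [4, 3] and [2, 1]: y[0] = 4×2 = 8; y[1] = 4×1 + 3×2 = 10; y[2] = 3×1 = 3 → [8, 10, 3]. Given [8, 10, 3] matches, so answer: Yes

Yes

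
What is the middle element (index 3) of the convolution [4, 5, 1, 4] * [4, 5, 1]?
Use y[k] = Σ_i a[i]·b[k-i] at k=3. y[3] = 5×1 + 1×5 + 4×4 = 26

26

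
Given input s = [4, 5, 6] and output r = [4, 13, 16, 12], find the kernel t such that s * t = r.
Output length 4 = len(s) + len(t) - 1 ⇒ len(t) = 2. Solve t forward using t[k] = (r[k] - Σ_{i≥1} s[i]·t[k-i]) / s[0]: t[0] = r[0] / s[0] = 4 / 4 = 1; t[1] = (r[1] - 5×1) / s[0] = (13 - 5×1) / 4 = 2. So t = [1, 2]. Forward-check [4, 5, 6] * [1, 2]: r[0] = 4×1 = 4; r[1] = 4×2 + 5×1 = 13; r[2] = 5×2 + 6×1 = 16; r[3] = 6×2 = 12 → [4, 13, 16, 12] ✓

[1, 2]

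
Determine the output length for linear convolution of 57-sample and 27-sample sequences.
Linear/full convolution length: m + n - 1 = 57 + 27 - 1 = 83

83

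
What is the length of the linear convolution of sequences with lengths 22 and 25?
Linear/full convolution length: m + n - 1 = 22 + 25 - 1 = 46

46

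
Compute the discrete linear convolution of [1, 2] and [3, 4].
y[0] = 1×3 = 3; y[1] = 1×4 + 2×3 = 10; y[2] = 2×4 = 8

[3, 10, 8]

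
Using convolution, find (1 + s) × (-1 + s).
Ascending coefficients: a = [1, 1], b = [-1, 1]. c[0] = 1×-1 = -1; c[1] = 1×1 + 1×-1 = 0; c[2] = 1×1 = 1. Result coefficients: [-1, 0, 1] → -1 + s^2

-1 + s^2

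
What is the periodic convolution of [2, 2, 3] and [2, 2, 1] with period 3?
Use y[k] = Σ_j f[j]·g[(k-j) mod 3]. y[0] = 2×2 + 2×1 + 3×2 = 12; y[1] = 2×2 + 2×2 + 3×1 = 11; y[2] = 2×1 + 2×2 + 3×2 = 12. Result: [12, 11, 12]

[12, 11, 12]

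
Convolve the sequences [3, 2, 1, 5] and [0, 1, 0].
y[0] = 3×0 = 0; y[1] = 3×1 + 2×0 = 3; y[2] = 3×0 + 2×1 + 1×0 = 2; y[3] = 2×0 + 1×1 + 5×0 = 1; y[4] = 1×0 + 5×1 = 5; y[5] = 5×0 = 0

[0, 3, 2, 1, 5, 0]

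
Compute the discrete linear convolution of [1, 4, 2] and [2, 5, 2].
y[0] = 1×2 = 2; y[1] = 1×5 + 4×2 = 13; y[2] = 1×2 + 4×5 + 2×2 = 26; y[3] = 4×2 + 2×5 = 18; y[4] = 2×2 = 4

[2, 13, 26, 18, 4]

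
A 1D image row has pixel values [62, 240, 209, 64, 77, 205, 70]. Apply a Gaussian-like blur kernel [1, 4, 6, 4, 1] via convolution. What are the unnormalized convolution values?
Convolve image row [62, 240, 209, 64, 77, 205, 70] with kernel [1, 4, 6, 4, 1]: y[0] = 62×1 = 62; y[1] = 62×4 + 240×1 = 488; y[2] = 62×6 + 240×4 + 209×1 = 1541; y[3] = 62×4 + 240×6 + 209×4 + 64×1 = 2588; y[4] = 62×1 + 240×4 + 209×6 + 64×4 + 77×1 = 2609; y[5] = 240×1 + 209×4 + 64×6 + 77×4 + 205×1 = 1973; y[6] = 209×1 + 64×4 + 77×6 + 205×4 + 70×1 = 1817; y[7] = 64×1 + 77×4 + 205×6 + 70×4 = 1882; y[8] = 77×1 + 205×4 + 70×6 = 1317; y[9] = 205×1 + 70×4 = 485; y[10] = 70×1 = 70 → [62, 488, 1541, 2588, 2609, 1973, 1817, 1882, 1317, 485, 70]. Normalization factor = sum(kernel) = 16.

[62, 488, 1541, 2588, 2609, 1973, 1817, 1882, 1317, 485, 70]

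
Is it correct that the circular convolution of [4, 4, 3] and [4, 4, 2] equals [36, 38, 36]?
Recompute circular convolution of [4, 4, 3] and [4, 4, 2]: y[0] = 4×4 + 4×2 + 3×4 = 36; y[1] = 4×4 + 4×4 + 3×2 = 38; y[2] = 4×2 + 4×4 + 3×4 = 36 → [36, 38, 36]. Given [36, 38, 36] matches, so answer: Yes

Yes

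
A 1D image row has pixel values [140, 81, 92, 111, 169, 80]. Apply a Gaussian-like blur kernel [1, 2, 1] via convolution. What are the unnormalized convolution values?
Convolve image row [140, 81, 92, 111, 169, 80] with kernel [1, 2, 1]: y[0] = 140×1 = 140; y[1] = 140×2 + 81×1 = 361; y[2] = 140×1 + 81×2 + 92×1 = 394; y[3] = 81×1 + 92×2 + 111×1 = 376; y[4] = 92×1 + 111×2 + 169×1 = 483; y[5] = 111×1 + 169×2 + 80×1 = 529; y[6] = 169×1 + 80×2 = 329; y[7] = 80×1 = 80 → [140, 361, 394, 376, 483, 529, 329, 80]. Normalization factor = sum(kernel) = 4.

[140, 361, 394, 376, 483, 529, 329, 80]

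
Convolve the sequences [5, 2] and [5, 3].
y[0] = 5×5 = 25; y[1] = 5×3 + 2×5 = 25; y[2] = 2×3 = 6

[25, 25, 6]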